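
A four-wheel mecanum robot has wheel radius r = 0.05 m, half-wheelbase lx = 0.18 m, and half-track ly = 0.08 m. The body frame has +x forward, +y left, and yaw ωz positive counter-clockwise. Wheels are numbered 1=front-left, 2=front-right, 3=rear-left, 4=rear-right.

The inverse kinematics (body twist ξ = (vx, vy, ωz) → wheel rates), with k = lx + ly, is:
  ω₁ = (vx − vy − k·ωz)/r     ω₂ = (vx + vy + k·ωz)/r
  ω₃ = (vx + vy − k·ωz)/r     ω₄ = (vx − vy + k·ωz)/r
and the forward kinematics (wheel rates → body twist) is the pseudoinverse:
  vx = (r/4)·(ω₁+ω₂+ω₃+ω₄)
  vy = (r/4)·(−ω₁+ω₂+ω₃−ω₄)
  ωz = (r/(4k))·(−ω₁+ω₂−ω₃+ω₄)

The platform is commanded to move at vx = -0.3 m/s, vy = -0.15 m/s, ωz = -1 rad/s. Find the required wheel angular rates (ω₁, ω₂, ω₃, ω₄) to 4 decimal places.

(2.2000, -14.2000, -3.8000, -8.2000)

k = lx + ly = 0.18 + 0.08 = 0.2600;  k·ωz = 0.2600·-1 = -0.2600
ω₁ (FL) = (vx − vy − k·ωz)/r = 0.1100/0.05 = 2.2000
ω₂ (FR) = (vx + vy + k·ωz)/r = -0.7100/0.05 = -14.2000
ω₃ (RL) = (vx + vy − k·ωz)/r = -0.1900/0.05 = -3.8000
ω₄ (RR) = (vx − vy + k·ωz)/r = -0.4100/0.05 = -8.2000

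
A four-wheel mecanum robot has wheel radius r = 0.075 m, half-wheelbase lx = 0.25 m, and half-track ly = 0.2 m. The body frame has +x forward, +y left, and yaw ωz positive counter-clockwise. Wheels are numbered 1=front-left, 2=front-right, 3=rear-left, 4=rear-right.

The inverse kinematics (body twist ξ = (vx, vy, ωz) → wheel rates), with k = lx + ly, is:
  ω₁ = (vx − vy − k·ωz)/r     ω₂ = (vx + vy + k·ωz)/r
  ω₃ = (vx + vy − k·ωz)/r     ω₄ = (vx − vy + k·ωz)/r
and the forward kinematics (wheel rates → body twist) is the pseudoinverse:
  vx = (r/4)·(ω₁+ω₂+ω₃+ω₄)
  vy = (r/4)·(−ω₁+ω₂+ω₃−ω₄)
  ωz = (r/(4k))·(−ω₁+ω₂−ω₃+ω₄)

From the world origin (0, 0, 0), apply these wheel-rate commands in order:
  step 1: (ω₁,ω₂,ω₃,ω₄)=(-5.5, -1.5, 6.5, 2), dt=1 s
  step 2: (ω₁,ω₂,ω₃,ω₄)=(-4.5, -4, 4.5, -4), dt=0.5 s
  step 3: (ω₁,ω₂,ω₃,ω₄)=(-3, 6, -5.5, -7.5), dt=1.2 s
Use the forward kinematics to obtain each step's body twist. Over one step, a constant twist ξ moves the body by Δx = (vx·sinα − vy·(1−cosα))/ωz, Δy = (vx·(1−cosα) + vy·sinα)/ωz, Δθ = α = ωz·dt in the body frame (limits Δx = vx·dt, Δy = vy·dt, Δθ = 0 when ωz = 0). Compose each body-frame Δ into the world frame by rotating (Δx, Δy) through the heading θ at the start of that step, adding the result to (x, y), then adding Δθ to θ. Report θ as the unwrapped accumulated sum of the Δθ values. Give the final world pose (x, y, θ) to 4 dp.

(-0.2567, 0.4997, 0.1625)

step 1: ξ=(vx,vy,ωz)=(0.0281, 0.1594, -0.0208), dt=1.0 → body Δ=(0.0298, 0.1591, -0.0208) → world pose (0.0298, 0.1591, -0.0208)
step 2: ξ=(vx,vy,ωz)=(-0.1500, 0.1687, -0.3333), dt=0.5 → body Δ=(-0.0676, 0.0902, -0.1667) → world pose (-0.0360, 0.2507, -0.1875)
step 3: ξ=(vx,vy,ωz)=(-0.1875, 0.2062, 0.2917), dt=1.2 → body Δ=(-0.2633, 0.2035, 0.3500) → world pose (-0.2567, 0.4997, 0.1625)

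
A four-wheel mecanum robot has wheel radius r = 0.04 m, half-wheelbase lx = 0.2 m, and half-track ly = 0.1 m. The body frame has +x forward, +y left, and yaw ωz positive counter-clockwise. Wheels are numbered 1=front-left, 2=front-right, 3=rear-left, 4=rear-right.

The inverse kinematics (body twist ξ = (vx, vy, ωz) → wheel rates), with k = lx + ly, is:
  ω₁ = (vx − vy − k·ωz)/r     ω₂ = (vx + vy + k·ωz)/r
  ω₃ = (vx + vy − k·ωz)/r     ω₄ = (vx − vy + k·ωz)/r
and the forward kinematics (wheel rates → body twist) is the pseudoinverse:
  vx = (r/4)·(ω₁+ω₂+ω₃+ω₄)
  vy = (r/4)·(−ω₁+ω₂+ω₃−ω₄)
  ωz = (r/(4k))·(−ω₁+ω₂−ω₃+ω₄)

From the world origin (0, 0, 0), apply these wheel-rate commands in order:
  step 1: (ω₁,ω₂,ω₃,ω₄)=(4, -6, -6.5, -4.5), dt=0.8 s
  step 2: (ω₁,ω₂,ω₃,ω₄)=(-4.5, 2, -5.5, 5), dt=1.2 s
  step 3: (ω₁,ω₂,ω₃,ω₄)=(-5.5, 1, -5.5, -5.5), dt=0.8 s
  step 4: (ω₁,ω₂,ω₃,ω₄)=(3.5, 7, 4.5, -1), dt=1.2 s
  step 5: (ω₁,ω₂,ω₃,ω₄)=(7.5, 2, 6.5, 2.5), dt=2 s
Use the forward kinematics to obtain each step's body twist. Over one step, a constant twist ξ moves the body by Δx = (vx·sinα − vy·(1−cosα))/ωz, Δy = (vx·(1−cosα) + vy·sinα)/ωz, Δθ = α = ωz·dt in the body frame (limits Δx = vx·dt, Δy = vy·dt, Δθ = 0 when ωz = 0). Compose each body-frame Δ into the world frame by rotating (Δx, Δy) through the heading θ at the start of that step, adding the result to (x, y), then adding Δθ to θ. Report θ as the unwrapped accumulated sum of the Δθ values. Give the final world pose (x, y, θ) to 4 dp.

step 1: ξ=(vx,vy,ωz)=(-0.1300, -0.1200, -0.2667), dt=0.8 → body Δ=(-0.1134, -0.0842, -0.2133) → world pose (-0.1134, -0.0842, -0.2133)
step 2: ξ=(vx,vy,ωz)=(-0.0300, -0.0400, 0.5667), dt=1.2 → body Δ=(-0.0176, -0.0562, 0.6800) → world pose (-0.1425, -0.1354, 0.4667)
step 3: ξ=(vx,vy,ωz)=(-0.1550, 0.0650, 0.2167), dt=0.8 → body Δ=(-0.1279, 0.0410, 0.1733) → world pose (-0.2752, -0.1563, 0.6400)
step 4: ξ=(vx,vy,ωz)=(0.1400, 0.0900, -0.0667), dt=1.2 → body Δ=(0.1721, 0.1012, -0.0800) → world pose (-0.1975, 0.0277, 0.5600)
step 5: ξ=(vx,vy,ωz)=(0.1850, -0.0150, -0.3167), dt=2.0 → body Δ=(0.3366, -0.1413, -0.6333) → world pose (0.1627, 0.0867, -0.0733)

(0.1627, 0.0867, -0.0733)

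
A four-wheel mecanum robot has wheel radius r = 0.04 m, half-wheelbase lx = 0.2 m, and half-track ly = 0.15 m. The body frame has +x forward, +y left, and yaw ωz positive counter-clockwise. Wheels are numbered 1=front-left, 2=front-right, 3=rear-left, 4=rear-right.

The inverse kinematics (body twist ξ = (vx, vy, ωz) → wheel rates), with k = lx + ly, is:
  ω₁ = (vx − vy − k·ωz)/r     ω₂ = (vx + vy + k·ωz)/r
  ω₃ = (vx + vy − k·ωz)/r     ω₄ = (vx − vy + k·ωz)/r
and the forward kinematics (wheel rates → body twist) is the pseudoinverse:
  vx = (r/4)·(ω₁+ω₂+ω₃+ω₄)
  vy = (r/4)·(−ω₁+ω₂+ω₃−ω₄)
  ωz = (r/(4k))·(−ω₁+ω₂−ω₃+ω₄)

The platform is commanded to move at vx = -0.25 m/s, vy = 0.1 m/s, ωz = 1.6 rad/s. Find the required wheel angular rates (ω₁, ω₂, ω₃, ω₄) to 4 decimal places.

(-22.7500, 10.2500, -17.7500, 5.2500)

k = lx + ly = 0.2 + 0.15 = 0.3500;  k·ωz = 0.3500·1.6 = 0.5600
ω₁ (FL) = (vx − vy − k·ωz)/r = -0.9100/0.04 = -22.7500
ω₂ (FR) = (vx + vy + k·ωz)/r = 0.4100/0.04 = 10.2500
ω₃ (RL) = (vx + vy − k·ωz)/r = -0.7100/0.04 = -17.7500
ω₄ (RR) = (vx − vy + k·ωz)/r = 0.2100/0.04 = 5.2500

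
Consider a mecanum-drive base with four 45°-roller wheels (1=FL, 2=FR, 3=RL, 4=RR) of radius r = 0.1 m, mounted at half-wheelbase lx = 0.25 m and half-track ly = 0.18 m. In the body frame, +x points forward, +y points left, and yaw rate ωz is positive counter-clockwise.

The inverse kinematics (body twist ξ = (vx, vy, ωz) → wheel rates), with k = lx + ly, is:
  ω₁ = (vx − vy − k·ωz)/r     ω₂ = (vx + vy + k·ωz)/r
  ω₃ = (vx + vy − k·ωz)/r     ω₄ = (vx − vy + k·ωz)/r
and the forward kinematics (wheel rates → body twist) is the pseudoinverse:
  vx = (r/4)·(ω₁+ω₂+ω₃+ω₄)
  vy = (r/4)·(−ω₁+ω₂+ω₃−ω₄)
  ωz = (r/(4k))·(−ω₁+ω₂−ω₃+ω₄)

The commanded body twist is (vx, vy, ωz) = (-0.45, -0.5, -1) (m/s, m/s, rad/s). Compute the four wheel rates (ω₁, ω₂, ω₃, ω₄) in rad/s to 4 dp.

(4.8000, -13.8000, -5.2000, -3.8000)

k = lx + ly = 0.25 + 0.18 = 0.4300;  k·ωz = 0.4300·-1 = -0.4300
ω₁ (FL) = (vx − vy − k·ωz)/r = 0.4800/0.1 = 4.8000
ω₂ (FR) = (vx + vy + k·ωz)/r = -1.3800/0.1 = -13.8000
ω₃ (RL) = (vx + vy − k·ωz)/r = -0.5200/0.1 = -5.2000
ω₄ (RR) = (vx − vy + k·ωz)/r = -0.3800/0.1 = -3.8000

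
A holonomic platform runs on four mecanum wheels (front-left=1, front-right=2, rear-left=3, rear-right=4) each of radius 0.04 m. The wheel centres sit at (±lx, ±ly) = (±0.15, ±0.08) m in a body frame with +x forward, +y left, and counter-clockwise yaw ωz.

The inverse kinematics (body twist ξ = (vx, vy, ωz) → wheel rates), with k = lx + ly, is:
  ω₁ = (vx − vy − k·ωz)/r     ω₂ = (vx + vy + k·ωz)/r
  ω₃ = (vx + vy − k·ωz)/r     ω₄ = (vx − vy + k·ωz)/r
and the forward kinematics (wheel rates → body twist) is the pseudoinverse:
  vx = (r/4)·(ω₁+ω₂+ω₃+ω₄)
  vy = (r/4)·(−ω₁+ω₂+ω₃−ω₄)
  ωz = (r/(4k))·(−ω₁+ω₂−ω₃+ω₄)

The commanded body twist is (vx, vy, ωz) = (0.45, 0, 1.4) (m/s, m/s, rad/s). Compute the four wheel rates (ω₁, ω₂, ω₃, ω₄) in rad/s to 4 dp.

k = lx + ly = 0.15 + 0.08 = 0.2300;  k·ωz = 0.2300·1.4 = 0.3220
ω₁ (FL) = (vx − vy − k·ωz)/r = 0.1280/0.04 = 3.2000
ω₂ (FR) = (vx + vy + k·ωz)/r = 0.7720/0.04 = 19.3000
ω₃ (RL) = (vx + vy − k·ωz)/r = 0.1280/0.04 = 3.2000
ω₄ (RR) = (vx − vy + k·ωz)/r = 0.7720/0.04 = 19.3000

(3.2000, 19.3000, 3.2000, 19.3000)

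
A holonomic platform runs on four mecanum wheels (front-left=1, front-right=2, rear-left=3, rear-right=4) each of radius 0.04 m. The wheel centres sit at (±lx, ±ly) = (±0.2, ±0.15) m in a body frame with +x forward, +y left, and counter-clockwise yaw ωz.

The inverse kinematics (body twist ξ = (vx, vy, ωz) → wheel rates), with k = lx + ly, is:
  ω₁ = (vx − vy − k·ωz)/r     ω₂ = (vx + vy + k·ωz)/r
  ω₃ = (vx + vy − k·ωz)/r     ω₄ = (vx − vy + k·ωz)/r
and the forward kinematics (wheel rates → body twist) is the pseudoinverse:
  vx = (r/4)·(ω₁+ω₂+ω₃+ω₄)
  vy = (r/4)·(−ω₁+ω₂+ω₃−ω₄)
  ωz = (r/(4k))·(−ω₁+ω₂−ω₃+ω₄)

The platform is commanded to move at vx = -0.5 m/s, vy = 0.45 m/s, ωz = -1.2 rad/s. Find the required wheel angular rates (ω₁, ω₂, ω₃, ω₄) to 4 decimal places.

(-13.2500, -11.7500, 9.2500, -34.2500)

k = lx + ly = 0.2 + 0.15 = 0.3500;  k·ωz = 0.3500·-1.2 = -0.4200
ω₁ (FL) = (vx − vy − k·ωz)/r = -0.5300/0.04 = -13.2500
ω₂ (FR) = (vx + vy + k·ωz)/r = -0.4700/0.04 = -11.7500
ω₃ (RL) = (vx + vy − k·ωz)/r = 0.3700/0.04 = 9.2500
ω₄ (RR) = (vx − vy + k·ωz)/r = -1.3700/0.04 = -34.2500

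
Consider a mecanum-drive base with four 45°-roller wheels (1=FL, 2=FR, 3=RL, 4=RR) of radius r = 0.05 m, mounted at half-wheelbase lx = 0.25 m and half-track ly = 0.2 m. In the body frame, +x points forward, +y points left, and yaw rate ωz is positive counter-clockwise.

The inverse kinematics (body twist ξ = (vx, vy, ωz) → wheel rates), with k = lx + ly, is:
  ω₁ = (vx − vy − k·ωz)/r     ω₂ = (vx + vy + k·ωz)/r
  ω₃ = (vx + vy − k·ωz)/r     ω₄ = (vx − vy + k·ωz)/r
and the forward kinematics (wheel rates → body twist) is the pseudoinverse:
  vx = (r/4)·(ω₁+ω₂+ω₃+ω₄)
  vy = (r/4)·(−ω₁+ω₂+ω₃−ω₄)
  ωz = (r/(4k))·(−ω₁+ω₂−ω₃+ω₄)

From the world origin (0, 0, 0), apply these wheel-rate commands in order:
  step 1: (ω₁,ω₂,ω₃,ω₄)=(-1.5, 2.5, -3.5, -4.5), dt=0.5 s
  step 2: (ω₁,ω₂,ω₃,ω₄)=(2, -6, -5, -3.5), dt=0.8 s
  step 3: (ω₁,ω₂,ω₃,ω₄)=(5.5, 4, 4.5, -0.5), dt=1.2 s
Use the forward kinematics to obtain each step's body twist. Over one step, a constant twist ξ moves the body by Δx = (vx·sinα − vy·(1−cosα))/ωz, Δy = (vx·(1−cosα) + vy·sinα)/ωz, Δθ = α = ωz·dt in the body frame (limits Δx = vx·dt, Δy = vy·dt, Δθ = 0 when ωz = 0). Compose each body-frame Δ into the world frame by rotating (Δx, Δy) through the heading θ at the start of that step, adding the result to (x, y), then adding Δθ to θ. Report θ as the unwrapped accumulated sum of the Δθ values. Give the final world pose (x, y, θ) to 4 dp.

step 1: ξ=(vx,vy,ωz)=(-0.0875, 0.0625, 0.0833), dt=0.5 → body Δ=(-0.0444, 0.0303, 0.0417) → world pose (-0.0444, 0.0303, 0.0417)
step 2: ξ=(vx,vy,ωz)=(-0.1562, -0.1188, -0.1806), dt=0.8 → body Δ=(-0.1314, -0.0857, -0.1444) → world pose (-0.1721, -0.0607, -0.1028)
step 3: ξ=(vx,vy,ωz)=(0.1688, 0.0437, -0.1806), dt=1.2 → body Δ=(0.2066, 0.0302, -0.2167) → world pose (0.0365, -0.0518, -0.3194)

(0.0365, -0.0518, -0.3194)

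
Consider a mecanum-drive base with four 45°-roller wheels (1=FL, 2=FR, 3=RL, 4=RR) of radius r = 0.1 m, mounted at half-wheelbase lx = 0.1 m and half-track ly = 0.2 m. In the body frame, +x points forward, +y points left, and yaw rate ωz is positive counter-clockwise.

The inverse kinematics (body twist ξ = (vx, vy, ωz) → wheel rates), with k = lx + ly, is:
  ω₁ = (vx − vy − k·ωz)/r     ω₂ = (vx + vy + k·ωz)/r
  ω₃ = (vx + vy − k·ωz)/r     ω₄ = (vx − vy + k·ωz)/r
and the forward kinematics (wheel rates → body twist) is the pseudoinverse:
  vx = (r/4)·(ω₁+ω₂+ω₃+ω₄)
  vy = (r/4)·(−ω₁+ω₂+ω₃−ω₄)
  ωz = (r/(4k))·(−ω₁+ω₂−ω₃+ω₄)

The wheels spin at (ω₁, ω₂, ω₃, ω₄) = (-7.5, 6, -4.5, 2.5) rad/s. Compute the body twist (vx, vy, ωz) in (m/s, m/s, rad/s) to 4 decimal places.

k = lx + ly = 0.1 + 0.2 = 0.3000
ω₁+ω₂+ω₃+ω₄ = -3.5000  →  vx = (0.1/4)·-3.5000 = -0.0875
−ω₁+ω₂+ω₃−ω₄ = 6.5000  →  vy = (0.1/4)·6.5000 = 0.1625
−ω₁+ω₂−ω₃+ω₄ = 20.5000  →  ωz = (0.1/1.2000)·20.5000 = 1.7083

(-0.0875, 0.1625, 1.7083)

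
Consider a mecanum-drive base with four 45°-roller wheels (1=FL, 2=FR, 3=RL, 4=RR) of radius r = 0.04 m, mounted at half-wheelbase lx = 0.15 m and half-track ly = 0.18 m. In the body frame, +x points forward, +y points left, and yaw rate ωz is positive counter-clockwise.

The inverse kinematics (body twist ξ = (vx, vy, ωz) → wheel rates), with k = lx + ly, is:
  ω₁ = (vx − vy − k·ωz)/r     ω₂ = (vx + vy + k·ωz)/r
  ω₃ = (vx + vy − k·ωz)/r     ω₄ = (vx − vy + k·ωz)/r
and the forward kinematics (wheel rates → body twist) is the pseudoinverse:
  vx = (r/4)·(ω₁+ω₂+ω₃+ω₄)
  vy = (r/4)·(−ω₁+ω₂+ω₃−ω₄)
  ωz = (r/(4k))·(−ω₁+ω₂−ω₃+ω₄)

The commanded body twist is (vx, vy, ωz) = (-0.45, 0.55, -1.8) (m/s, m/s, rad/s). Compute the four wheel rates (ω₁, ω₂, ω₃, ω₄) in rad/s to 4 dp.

(-10.1500, -12.3500, 17.3500, -39.8500)

k = lx + ly = 0.15 + 0.18 = 0.3300;  k·ωz = 0.3300·-1.8 = -0.5940
ω₁ (FL) = (vx − vy − k·ωz)/r = -0.4060/0.04 = -10.1500
ω₂ (FR) = (vx + vy + k·ωz)/r = -0.4940/0.04 = -12.3500
ω₃ (RL) = (vx + vy − k·ωz)/r = 0.6940/0.04 = 17.3500
ω₄ (RR) = (vx − vy + k·ωz)/r = -1.5940/0.04 = -39.8500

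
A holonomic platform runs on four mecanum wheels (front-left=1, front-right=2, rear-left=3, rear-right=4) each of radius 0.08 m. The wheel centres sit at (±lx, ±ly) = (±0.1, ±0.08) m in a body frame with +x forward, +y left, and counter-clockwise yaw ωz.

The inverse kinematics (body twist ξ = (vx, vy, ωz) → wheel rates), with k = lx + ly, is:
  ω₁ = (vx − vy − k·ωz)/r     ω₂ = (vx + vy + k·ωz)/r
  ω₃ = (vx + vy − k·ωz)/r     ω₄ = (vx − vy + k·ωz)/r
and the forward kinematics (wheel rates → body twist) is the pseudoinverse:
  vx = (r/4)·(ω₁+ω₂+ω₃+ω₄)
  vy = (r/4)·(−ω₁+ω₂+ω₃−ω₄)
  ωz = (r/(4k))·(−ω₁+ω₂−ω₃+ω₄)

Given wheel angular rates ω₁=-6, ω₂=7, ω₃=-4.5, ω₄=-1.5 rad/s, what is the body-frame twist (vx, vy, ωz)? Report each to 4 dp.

(-0.1000, 0.2000, 1.7778)

k = lx + ly = 0.1 + 0.08 = 0.1800
ω₁+ω₂+ω₃+ω₄ = -5.0000  →  vx = (0.08/4)·-5.0000 = -0.1000
−ω₁+ω₂+ω₃−ω₄ = 10.0000  →  vy = (0.08/4)·10.0000 = 0.2000
−ω₁+ω₂−ω₃+ω₄ = 16.0000  →  ωz = (0.08/0.7200)·16.0000 = 1.7778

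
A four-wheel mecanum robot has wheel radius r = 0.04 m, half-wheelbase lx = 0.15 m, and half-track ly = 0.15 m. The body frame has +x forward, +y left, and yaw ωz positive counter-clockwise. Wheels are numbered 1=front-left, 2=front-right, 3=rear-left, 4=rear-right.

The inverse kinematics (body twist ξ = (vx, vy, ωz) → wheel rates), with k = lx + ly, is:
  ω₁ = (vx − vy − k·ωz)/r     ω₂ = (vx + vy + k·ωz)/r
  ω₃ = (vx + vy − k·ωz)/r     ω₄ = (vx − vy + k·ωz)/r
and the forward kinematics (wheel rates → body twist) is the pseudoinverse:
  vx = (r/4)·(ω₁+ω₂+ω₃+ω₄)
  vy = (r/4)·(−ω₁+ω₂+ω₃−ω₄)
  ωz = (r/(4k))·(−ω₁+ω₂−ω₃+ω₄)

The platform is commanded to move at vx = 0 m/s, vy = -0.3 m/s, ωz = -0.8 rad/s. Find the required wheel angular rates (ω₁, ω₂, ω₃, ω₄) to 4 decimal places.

(13.5000, -13.5000, -1.5000, 1.5000)

k = lx + ly = 0.15 + 0.15 = 0.3000;  k·ωz = 0.3000·-0.8 = -0.2400
ω₁ (FL) = (vx − vy − k·ωz)/r = 0.5400/0.04 = 13.5000
ω₂ (FR) = (vx + vy + k·ωz)/r = -0.5400/0.04 = -13.5000
ω₃ (RL) = (vx + vy − k·ωz)/r = -0.0600/0.04 = -1.5000
ω₄ (RR) = (vx − vy + k·ωz)/r = 0.0600/0.04 = 1.5000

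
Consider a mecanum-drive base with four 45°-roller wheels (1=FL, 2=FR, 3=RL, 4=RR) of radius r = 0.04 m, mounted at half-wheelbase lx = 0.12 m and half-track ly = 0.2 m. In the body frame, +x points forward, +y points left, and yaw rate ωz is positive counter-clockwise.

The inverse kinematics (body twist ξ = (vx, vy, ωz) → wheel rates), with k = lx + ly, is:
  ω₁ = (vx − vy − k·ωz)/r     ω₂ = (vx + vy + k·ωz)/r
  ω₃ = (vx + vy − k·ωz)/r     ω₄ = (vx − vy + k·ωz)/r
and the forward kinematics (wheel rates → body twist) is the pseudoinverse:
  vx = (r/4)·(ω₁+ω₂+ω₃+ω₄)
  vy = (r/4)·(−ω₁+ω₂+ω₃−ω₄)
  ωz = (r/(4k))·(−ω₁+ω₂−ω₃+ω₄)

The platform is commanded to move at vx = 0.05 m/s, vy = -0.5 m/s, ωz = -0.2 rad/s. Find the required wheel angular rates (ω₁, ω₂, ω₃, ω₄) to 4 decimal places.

(15.3500, -12.8500, -9.6500, 12.1500)

k = lx + ly = 0.12 + 0.2 = 0.3200;  k·ωz = 0.3200·-0.2 = -0.0640
ω₁ (FL) = (vx − vy − k·ωz)/r = 0.6140/0.04 = 15.3500
ω₂ (FR) = (vx + vy + k·ωz)/r = -0.5140/0.04 = -12.8500
ω₃ (RL) = (vx + vy − k·ωz)/r = -0.3860/0.04 = -9.6500
ω₄ (RR) = (vx − vy + k·ωz)/r = 0.4860/0.04 = 12.1500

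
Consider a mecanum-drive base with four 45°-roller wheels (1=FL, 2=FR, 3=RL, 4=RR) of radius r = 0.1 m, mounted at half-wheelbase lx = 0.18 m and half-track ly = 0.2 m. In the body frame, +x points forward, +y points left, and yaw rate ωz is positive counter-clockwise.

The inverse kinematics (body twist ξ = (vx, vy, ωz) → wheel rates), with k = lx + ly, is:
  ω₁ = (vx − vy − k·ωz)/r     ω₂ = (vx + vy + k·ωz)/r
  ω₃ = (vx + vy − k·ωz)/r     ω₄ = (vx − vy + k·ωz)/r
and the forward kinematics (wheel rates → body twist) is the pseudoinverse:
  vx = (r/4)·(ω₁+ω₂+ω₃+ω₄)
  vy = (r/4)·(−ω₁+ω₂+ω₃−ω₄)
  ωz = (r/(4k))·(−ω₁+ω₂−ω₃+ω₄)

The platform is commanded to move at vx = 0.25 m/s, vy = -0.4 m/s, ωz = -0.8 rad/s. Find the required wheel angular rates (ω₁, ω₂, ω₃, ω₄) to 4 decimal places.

(9.5400, -4.5400, 1.5400, 3.4600)

k = lx + ly = 0.18 + 0.2 = 0.3800;  k·ωz = 0.3800·-0.8 = -0.3040
ω₁ (FL) = (vx − vy − k·ωz)/r = 0.9540/0.1 = 9.5400
ω₂ (FR) = (vx + vy + k·ωz)/r = -0.4540/0.1 = -4.5400
ω₃ (RL) = (vx + vy − k·ωz)/r = 0.1540/0.1 = 1.5400
ω₄ (RR) = (vx − vy + k·ωz)/r = 0.3460/0.1 = 3.4600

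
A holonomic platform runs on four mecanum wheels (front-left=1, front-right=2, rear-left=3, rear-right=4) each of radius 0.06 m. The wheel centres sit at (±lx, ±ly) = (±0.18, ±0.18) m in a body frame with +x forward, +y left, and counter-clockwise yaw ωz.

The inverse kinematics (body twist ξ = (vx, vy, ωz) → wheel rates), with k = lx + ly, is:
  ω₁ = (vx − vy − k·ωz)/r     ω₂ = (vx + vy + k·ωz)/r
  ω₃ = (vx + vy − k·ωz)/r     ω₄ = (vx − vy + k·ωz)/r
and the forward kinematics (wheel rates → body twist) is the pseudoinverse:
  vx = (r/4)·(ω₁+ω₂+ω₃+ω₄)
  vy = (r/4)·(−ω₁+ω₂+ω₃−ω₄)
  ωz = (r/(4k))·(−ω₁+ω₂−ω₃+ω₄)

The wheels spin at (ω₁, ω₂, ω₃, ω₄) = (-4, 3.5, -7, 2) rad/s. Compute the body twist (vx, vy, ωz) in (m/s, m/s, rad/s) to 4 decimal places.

(-0.0825, -0.0225, 0.6875)

k = lx + ly = 0.18 + 0.18 = 0.3600
ω₁+ω₂+ω₃+ω₄ = -5.5000  →  vx = (0.06/4)·-5.5000 = -0.0825
−ω₁+ω₂+ω₃−ω₄ = -1.5000  →  vy = (0.06/4)·-1.5000 = -0.0225
−ω₁+ω₂−ω₃+ω₄ = 16.5000  →  ωz = (0.06/1.4400)·16.5000 = 0.6875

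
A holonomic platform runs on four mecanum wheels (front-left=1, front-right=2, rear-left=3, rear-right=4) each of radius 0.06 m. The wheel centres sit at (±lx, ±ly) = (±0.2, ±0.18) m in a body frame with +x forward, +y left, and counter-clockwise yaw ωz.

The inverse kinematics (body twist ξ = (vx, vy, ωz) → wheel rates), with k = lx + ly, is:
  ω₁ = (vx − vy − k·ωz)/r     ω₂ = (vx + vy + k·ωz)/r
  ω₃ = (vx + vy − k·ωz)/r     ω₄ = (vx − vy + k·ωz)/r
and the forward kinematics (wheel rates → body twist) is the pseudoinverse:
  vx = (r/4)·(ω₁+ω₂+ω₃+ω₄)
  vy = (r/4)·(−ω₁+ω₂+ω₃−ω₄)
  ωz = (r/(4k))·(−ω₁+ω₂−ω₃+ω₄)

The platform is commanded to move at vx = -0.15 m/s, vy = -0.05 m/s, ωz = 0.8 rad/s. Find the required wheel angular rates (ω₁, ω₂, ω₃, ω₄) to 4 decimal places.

(-6.7333, 1.7333, -8.4000, 3.4000)

k = lx + ly = 0.2 + 0.18 = 0.3800;  k·ωz = 0.3800·0.8 = 0.3040
ω₁ (FL) = (vx − vy − k·ωz)/r = -0.4040/0.06 = -6.7333
ω₂ (FR) = (vx + vy + k·ωz)/r = 0.1040/0.06 = 1.7333
ω₃ (RL) = (vx + vy − k·ωz)/r = -0.5040/0.06 = -8.4000
ω₄ (RR) = (vx − vy + k·ωz)/r = 0.2040/0.06 = 3.4000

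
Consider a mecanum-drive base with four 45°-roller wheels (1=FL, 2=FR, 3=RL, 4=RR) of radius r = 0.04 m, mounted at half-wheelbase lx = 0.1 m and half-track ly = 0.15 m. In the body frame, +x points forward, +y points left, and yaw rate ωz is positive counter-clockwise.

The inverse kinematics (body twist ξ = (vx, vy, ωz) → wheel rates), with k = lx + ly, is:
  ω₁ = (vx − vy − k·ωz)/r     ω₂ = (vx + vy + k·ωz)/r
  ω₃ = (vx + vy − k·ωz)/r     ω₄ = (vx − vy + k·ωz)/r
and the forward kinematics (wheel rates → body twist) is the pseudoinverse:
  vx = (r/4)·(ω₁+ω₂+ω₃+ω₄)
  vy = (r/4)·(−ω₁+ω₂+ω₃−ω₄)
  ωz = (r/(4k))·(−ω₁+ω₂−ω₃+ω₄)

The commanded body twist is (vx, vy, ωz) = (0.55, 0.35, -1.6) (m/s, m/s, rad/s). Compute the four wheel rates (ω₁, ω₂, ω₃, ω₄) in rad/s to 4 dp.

(15.0000, 12.5000, 32.5000, -5.0000)

k = lx + ly = 0.1 + 0.15 = 0.2500;  k·ωz = 0.2500·-1.6 = -0.4000
ω₁ (FL) = (vx − vy − k·ωz)/r = 0.6000/0.04 = 15.0000
ω₂ (FR) = (vx + vy + k·ωz)/r = 0.5000/0.04 = 12.5000
ω₃ (RL) = (vx + vy − k·ωz)/r = 1.3000/0.04 = 32.5000
ω₄ (RR) = (vx − vy + k·ωz)/r = -0.2000/0.04 = -5.0000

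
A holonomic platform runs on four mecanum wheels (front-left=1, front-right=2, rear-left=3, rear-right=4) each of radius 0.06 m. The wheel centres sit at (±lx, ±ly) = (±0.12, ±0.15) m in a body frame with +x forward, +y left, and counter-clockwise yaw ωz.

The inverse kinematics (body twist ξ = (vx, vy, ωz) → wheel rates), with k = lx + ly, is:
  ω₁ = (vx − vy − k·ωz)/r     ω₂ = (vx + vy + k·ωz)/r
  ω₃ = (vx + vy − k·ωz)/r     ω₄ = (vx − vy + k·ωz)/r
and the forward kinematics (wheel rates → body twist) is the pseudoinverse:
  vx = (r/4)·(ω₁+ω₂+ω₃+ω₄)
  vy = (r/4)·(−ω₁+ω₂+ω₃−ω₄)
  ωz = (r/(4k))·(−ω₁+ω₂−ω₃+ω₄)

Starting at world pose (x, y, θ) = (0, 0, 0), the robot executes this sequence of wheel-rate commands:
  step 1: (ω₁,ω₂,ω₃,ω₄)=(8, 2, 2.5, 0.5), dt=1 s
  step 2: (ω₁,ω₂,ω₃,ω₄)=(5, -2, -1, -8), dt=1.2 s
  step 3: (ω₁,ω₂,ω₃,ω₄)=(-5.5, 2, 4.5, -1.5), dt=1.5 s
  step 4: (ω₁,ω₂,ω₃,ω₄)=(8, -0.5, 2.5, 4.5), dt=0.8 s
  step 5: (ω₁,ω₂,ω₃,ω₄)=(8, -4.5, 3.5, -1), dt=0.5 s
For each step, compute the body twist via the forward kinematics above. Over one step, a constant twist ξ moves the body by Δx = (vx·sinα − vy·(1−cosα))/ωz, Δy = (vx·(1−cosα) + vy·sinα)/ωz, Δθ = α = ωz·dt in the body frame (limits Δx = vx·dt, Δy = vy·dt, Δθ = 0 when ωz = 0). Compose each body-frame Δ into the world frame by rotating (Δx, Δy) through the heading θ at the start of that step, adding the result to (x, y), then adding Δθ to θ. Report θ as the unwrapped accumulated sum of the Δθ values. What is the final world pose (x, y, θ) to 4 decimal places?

(0.2415, -0.1547, -2.0139)

step 1: ξ=(vx,vy,ωz)=(0.1950, -0.0600, -0.4444), dt=1.0 → body Δ=(0.1755, -0.1007, -0.4444) → world pose (0.1755, -0.1007, -0.4444)
step 2: ξ=(vx,vy,ωz)=(-0.0900, 0.0000, -0.7778), dt=1.2 → body Δ=(-0.0930, 0.0468, -0.9333) → world pose (0.1117, -0.0184, -1.3778)
step 3: ξ=(vx,vy,ωz)=(-0.0075, 0.2025, 0.0833), dt=1.5 → body Δ=(-0.0302, 0.3023, 0.1250) → world pose (0.4026, 0.0692, -1.2528)
step 4: ξ=(vx,vy,ωz)=(0.2175, -0.1575, -0.3611), dt=0.8 → body Δ=(0.1535, -0.1492, -0.2889) → world pose (0.3088, -0.1233, -1.5417)
step 5: ξ=(vx,vy,ωz)=(0.0900, -0.1200, -0.9444), dt=0.5 → body Δ=(0.0294, -0.0682, -0.4722) → world pose (0.2415, -0.1547, -2.0139)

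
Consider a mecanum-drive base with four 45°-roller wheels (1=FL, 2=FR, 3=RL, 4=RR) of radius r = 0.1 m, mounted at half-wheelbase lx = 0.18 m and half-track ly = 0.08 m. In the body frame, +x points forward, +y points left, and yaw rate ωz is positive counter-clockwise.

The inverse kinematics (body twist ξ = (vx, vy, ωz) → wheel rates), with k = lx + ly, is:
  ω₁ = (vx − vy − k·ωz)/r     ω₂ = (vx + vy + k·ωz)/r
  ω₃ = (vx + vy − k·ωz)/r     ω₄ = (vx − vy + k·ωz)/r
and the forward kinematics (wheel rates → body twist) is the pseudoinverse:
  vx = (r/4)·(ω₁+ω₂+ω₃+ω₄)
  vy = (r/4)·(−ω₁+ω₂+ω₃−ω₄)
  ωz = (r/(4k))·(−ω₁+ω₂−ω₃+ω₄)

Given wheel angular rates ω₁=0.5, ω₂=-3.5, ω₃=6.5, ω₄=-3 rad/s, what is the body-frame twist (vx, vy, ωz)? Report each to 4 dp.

k = lx + ly = 0.18 + 0.08 = 0.2600
ω₁+ω₂+ω₃+ω₄ = 0.5000  →  vx = (0.1/4)·0.5000 = 0.0125
−ω₁+ω₂+ω₃−ω₄ = 5.5000  →  vy = (0.1/4)·5.5000 = 0.1375
−ω₁+ω₂−ω₃+ω₄ = -13.5000  →  ωz = (0.1/1.0400)·-13.5000 = -1.2981

(0.0125, 0.1375, -1.2981)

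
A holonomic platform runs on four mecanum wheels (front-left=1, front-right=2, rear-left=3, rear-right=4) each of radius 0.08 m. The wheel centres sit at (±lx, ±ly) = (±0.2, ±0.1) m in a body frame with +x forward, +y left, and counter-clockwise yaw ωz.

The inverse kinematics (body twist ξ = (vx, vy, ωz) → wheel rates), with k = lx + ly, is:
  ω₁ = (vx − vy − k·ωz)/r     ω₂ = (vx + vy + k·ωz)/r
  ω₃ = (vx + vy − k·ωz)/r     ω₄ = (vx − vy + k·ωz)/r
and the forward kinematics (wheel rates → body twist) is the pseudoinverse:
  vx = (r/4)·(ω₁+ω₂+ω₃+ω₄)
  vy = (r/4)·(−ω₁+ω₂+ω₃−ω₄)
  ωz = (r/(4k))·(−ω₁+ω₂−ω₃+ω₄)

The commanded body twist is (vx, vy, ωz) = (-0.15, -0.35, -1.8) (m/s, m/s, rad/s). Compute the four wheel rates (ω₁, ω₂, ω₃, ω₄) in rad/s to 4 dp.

(9.2500, -13.0000, 0.5000, -4.2500)

k = lx + ly = 0.2 + 0.1 = 0.3000;  k·ωz = 0.3000·-1.8 = -0.5400
ω₁ (FL) = (vx − vy − k·ωz)/r = 0.7400/0.08 = 9.2500
ω₂ (FR) = (vx + vy + k·ωz)/r = -1.0400/0.08 = -13.0000
ω₃ (RL) = (vx + vy − k·ωz)/r = 0.0400/0.08 = 0.5000
ω₄ (RR) = (vx − vy + k·ωz)/r = -0.3400/0.08 = -4.2500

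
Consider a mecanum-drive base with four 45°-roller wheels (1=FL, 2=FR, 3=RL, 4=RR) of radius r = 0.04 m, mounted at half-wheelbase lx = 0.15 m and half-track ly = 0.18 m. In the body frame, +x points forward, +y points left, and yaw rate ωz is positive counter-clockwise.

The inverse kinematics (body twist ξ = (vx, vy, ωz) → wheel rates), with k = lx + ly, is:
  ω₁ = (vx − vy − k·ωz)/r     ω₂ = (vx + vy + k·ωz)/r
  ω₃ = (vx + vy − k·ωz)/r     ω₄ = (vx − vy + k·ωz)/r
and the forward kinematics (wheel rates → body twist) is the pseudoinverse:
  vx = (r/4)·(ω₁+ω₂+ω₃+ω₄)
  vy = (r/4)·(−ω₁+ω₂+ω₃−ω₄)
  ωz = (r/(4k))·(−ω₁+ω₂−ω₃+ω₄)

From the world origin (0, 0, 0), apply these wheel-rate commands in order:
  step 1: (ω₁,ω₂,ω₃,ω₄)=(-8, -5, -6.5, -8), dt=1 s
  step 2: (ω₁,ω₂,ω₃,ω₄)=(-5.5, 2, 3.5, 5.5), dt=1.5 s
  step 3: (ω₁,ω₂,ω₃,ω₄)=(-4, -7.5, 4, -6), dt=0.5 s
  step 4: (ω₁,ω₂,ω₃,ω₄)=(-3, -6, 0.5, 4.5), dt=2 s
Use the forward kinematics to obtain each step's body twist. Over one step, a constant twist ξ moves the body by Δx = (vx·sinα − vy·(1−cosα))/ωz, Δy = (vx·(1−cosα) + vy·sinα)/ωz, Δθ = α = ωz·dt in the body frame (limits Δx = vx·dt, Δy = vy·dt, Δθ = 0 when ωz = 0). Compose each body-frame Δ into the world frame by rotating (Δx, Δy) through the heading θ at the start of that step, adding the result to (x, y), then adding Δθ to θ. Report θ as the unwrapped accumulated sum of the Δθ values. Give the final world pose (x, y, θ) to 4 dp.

(-0.3272, -0.0130, 0.3333)

step 1: ξ=(vx,vy,ωz)=(-0.2750, 0.0450, 0.0455), dt=1.0 → body Δ=(-0.2759, 0.0387, 0.0455) → world pose (-0.2759, 0.0387, 0.0455)
step 2: ξ=(vx,vy,ωz)=(0.0550, 0.0550, 0.2879), dt=1.5 → body Δ=(0.0624, 0.0975, 0.4318) → world pose (-0.2180, 0.1390, 0.4773)
step 3: ξ=(vx,vy,ωz)=(-0.1350, 0.0650, -0.4091), dt=0.5 → body Δ=(-0.0637, 0.0392, -0.2045) → world pose (-0.2926, 0.1445, 0.2727)
step 4: ξ=(vx,vy,ωz)=(-0.0400, -0.0700, 0.0303), dt=2.0 → body Δ=(-0.0757, -0.1423, 0.0606) → world pose (-0.3272, -0.0130, 0.3333)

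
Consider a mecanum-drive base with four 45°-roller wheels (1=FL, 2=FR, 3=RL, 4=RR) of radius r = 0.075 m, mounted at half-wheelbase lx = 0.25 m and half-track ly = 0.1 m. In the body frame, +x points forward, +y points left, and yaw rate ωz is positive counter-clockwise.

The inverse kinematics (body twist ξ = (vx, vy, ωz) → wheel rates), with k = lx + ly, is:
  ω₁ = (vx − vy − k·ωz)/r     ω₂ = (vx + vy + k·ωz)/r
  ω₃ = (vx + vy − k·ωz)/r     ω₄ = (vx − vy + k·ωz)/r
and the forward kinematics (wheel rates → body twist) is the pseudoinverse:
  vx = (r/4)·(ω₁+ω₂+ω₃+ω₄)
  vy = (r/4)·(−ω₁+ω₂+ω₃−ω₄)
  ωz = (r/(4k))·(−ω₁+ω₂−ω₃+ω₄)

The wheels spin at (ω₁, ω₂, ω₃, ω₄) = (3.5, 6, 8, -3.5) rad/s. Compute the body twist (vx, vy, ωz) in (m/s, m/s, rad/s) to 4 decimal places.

(0.2625, 0.2625, -0.4821)

k = lx + ly = 0.25 + 0.1 = 0.3500
ω₁+ω₂+ω₃+ω₄ = 14.0000  →  vx = (0.075/4)·14.0000 = 0.2625
−ω₁+ω₂+ω₃−ω₄ = 14.0000  →  vy = (0.075/4)·14.0000 = 0.2625
−ω₁+ω₂−ω₃+ω₄ = -9.0000  →  ωz = (0.075/1.4000)·-9.0000 = -0.4821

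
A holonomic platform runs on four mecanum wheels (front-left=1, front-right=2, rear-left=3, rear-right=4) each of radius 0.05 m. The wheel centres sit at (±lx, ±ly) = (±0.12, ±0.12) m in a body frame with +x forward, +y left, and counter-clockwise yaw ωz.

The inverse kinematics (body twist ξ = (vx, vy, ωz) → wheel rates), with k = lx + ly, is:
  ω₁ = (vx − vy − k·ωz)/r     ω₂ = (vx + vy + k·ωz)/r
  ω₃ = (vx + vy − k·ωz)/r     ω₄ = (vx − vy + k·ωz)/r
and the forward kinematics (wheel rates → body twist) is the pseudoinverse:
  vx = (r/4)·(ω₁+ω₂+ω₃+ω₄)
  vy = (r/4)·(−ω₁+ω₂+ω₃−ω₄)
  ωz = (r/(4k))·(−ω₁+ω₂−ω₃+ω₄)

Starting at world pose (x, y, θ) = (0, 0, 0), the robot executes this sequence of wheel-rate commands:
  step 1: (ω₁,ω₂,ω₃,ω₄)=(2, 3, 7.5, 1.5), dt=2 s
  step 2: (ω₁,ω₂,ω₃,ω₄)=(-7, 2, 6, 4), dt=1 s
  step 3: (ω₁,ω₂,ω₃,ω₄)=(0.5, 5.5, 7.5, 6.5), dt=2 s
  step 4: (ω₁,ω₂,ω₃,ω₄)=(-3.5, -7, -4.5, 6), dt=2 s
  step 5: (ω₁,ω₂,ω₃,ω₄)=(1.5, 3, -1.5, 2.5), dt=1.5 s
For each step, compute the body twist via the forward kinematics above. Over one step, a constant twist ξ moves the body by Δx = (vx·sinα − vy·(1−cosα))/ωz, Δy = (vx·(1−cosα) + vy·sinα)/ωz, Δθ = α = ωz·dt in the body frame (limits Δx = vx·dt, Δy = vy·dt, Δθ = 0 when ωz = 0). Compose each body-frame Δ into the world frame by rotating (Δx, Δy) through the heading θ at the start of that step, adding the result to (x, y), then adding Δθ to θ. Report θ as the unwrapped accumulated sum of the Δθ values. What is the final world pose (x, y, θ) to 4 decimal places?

step 1: ξ=(vx,vy,ωz)=(0.1750, 0.0875, -0.2604), dt=2.0 → body Δ=(0.3789, 0.0781, -0.5208) → world pose (0.3789, 0.0781, -0.5208)
step 2: ξ=(vx,vy,ωz)=(0.0625, 0.1375, 0.3646), dt=1.0 → body Δ=(0.0363, 0.1457, 0.3646) → world pose (0.4830, 0.1864, -0.1562)
step 3: ξ=(vx,vy,ωz)=(0.2500, 0.0750, 0.2083), dt=2.0 → body Δ=(0.4549, 0.2484, 0.4167) → world pose (0.9709, 0.3610, 0.2604)
step 4: ξ=(vx,vy,ωz)=(-0.1125, -0.1750, 0.3646), dt=2.0 → body Δ=(-0.0835, -0.3983, 0.7292) → world pose (0.9928, -0.0454, 0.9896)
step 5: ξ=(vx,vy,ωz)=(0.0688, -0.0312, 0.2865), dt=1.5 → body Δ=(0.1099, -0.0236, 0.4297) → world pose (1.0729, 0.0335, 1.4193)

(1.0729, 0.0335, 1.4193)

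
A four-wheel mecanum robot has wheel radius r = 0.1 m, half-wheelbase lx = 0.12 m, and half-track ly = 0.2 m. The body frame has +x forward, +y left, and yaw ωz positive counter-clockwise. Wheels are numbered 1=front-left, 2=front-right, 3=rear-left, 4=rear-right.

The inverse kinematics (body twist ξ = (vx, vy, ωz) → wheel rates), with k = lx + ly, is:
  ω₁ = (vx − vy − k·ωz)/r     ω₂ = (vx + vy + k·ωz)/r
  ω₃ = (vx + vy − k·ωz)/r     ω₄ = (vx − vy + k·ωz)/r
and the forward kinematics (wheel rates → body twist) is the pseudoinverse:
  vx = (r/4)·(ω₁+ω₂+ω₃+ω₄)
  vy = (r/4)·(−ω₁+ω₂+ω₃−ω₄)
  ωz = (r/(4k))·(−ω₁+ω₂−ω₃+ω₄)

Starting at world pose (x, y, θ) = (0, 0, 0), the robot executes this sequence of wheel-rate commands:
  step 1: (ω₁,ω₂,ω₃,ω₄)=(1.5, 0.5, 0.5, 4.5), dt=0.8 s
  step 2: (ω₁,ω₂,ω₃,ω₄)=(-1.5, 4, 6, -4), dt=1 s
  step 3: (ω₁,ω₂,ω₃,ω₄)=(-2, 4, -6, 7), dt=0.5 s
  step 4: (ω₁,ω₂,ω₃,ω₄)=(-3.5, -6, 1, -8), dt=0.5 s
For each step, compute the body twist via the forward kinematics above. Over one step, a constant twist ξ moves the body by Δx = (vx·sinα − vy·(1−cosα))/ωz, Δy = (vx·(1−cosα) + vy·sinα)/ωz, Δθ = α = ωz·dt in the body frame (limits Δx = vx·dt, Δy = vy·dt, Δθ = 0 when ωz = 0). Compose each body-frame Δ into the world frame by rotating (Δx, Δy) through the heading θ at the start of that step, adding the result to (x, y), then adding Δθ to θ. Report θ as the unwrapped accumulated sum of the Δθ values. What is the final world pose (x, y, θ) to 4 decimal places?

(0.0896, 0.2291, 0.1289)

step 1: ξ=(vx,vy,ωz)=(0.1750, -0.1250, 0.2344), dt=0.8 → body Δ=(0.1485, -0.0863, 0.1875) → world pose (0.1485, -0.0863, 0.1875)
step 2: ξ=(vx,vy,ωz)=(0.1125, 0.3875, -0.3516), dt=1.0 → body Δ=(0.1776, 0.3600, -0.3516) → world pose (0.2559, 0.3005, -0.1641)
step 3: ξ=(vx,vy,ωz)=(0.0750, -0.1750, 1.4844), dt=0.5 → body Δ=(0.0652, -0.0664, 0.7422) → world pose (0.3094, 0.2243, 0.5781)
step 4: ξ=(vx,vy,ωz)=(-0.4125, 0.1625, -0.8984), dt=0.5 → body Δ=(-0.1814, 0.1241, -0.4492) → world pose (0.0896, 0.2291, 0.1289)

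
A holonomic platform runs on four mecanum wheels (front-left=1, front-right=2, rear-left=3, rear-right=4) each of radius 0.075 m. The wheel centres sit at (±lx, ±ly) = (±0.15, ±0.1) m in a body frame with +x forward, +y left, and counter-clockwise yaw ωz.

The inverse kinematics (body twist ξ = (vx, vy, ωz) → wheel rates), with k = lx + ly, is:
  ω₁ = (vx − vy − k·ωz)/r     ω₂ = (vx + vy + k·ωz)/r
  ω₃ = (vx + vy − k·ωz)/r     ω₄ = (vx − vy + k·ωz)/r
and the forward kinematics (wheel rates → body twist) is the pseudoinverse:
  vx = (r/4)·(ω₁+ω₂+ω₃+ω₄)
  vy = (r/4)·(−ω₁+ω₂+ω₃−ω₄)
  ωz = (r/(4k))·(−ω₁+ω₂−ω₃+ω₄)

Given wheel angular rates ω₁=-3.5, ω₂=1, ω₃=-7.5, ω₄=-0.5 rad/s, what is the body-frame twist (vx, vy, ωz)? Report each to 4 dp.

(-0.1969, -0.0469, 0.8625)

k = lx + ly = 0.15 + 0.1 = 0.2500
ω₁+ω₂+ω₃+ω₄ = -10.5000  →  vx = (0.075/4)·-10.5000 = -0.1969
−ω₁+ω₂+ω₃−ω₄ = -2.5000  →  vy = (0.075/4)·-2.5000 = -0.0469
−ω₁+ω₂−ω₃+ω₄ = 11.5000  →  ωz = (0.075/1.0000)·11.5000 = 0.8625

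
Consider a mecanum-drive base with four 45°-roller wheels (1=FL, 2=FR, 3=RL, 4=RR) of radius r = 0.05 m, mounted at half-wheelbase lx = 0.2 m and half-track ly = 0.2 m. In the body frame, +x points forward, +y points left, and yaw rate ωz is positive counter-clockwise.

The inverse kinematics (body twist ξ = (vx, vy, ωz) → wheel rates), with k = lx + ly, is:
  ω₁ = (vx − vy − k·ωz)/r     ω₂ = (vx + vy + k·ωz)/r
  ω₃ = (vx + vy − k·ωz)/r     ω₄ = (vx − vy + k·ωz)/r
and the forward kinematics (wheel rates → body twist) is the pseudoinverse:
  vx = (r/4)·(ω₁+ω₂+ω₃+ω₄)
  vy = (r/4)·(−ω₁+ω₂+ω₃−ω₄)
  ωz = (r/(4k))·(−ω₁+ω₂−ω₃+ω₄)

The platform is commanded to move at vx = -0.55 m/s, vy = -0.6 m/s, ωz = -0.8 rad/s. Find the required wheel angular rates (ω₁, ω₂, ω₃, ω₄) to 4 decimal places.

k = lx + ly = 0.2 + 0.2 = 0.4000;  k·ωz = 0.4000·-0.8 = -0.3200
ω₁ (FL) = (vx − vy − k·ωz)/r = 0.3700/0.05 = 7.4000
ω₂ (FR) = (vx + vy + k·ωz)/r = -1.4700/0.05 = -29.4000
ω₃ (RL) = (vx + vy − k·ωz)/r = -0.8300/0.05 = -16.6000
ω₄ (RR) = (vx − vy + k·ωz)/r = -0.2700/0.05 = -5.4000

(7.4000, -29.4000, -16.6000, -5.4000)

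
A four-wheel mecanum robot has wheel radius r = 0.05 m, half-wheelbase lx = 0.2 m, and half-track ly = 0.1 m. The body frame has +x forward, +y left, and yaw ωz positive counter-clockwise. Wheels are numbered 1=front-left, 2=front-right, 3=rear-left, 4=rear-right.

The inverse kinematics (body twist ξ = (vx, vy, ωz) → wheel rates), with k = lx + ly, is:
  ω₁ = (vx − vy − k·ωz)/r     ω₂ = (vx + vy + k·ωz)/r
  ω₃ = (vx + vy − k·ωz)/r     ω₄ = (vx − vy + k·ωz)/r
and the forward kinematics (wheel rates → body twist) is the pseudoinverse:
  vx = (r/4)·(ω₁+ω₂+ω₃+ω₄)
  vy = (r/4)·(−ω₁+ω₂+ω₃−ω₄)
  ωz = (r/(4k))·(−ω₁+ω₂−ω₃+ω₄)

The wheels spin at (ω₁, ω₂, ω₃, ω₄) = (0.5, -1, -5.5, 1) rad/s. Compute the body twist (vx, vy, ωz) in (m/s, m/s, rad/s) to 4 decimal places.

k = lx + ly = 0.2 + 0.1 = 0.3000
ω₁+ω₂+ω₃+ω₄ = -5.0000  →  vx = (0.05/4)·-5.0000 = -0.0625
−ω₁+ω₂+ω₃−ω₄ = -8.0000  →  vy = (0.05/4)·-8.0000 = -0.1000
−ω₁+ω₂−ω₃+ω₄ = 5.0000  →  ωz = (0.05/1.2000)·5.0000 = 0.2083

(-0.0625, -0.1000, 0.2083)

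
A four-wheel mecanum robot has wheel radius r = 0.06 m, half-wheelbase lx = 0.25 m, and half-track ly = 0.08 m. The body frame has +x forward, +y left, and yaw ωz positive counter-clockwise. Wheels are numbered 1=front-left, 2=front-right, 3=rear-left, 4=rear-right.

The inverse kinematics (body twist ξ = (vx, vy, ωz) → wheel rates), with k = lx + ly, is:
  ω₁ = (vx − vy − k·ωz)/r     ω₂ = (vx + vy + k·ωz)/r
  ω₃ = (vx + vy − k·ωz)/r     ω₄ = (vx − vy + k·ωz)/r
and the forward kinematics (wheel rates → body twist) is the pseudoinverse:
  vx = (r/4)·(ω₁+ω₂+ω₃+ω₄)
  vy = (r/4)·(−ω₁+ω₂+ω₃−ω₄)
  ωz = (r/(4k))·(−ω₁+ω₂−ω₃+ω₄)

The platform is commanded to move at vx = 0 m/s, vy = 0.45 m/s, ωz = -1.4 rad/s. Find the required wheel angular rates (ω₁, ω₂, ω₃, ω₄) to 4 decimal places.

k = lx + ly = 0.25 + 0.08 = 0.3300;  k·ωz = 0.3300·-1.4 = -0.4620
ω₁ (FL) = (vx − vy − k·ωz)/r = 0.0120/0.06 = 0.2000
ω₂ (FR) = (vx + vy + k·ωz)/r = -0.0120/0.06 = -0.2000
ω₃ (RL) = (vx + vy − k·ωz)/r = 0.9120/0.06 = 15.2000
ω₄ (RR) = (vx − vy + k·ωz)/r = -0.9120/0.06 = -15.2000

(0.2000, -0.2000, 15.2000, -15.2000)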